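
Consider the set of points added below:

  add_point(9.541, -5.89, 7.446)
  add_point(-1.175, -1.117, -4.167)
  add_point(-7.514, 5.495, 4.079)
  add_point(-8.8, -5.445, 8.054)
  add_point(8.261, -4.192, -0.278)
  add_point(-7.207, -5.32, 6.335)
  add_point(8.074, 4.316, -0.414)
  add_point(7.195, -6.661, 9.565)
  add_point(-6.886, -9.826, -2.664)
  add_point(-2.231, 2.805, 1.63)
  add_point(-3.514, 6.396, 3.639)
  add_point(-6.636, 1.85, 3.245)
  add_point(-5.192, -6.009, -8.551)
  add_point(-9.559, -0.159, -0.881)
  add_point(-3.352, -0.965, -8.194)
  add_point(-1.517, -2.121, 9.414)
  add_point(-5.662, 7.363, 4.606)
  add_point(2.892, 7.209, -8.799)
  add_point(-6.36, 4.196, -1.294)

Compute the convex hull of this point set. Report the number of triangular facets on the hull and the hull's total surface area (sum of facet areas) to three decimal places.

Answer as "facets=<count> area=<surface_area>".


facets=24 area=1046.911

Extreme-point indices: [0, 2, 3, 4, 6, 7, 8, 12, 13, 14, 15, 16, 17, 18] — 14 of 19 on the boundary.

Per-facet area ½‖(b−a)×(c−a)‖:
  f1: (p18, p16, p17) → 38.8741
  f2: (p6, p16, p17) → 74.3537
  f3: (p14, p12, p13) → 25.7893
  f4: (p14, p12, p17) → 8.9101
  f5: (p14, p18, p13) → 24.2192
  f6: (p14, p18, p17) → 46.0254
  f7: (p4, p12, p17) → 104.4023
  f8: (p4, p6, p0) → 33.1725
  f9: (p4, p6, p17) → 41.6248
  f10: (p2, p3, p13) → 39.7715
  f11: (p2, p3, p16) → 11.8063
  f12: (p2, p18, p13) → 15.3011
  f13: (p2, p18, p16) → 7.4122
  f14: (p15, p3, p16) → 46.2637
  f15: (p8, p4, p0) → 63.8941
  f16: (p8, p4, p12) → 56.5815
  f17: (p8, p12, p13) → 35.0990
  f18: (p8, p3, p13) → 49.6502
  f19: (p7, p15, p16) → 39.3375
  f20: (p7, p6, p0) → 18.2713
  f21: (p7, p6, p16) → 110.0681
  f22: (p7, p15, p3) → 31.6505
  f23: (p7, p8, p0) → 30.4036
  f24: (p7, p8, p3) → 94.0287
Σ area = 1046.911

Euler: V−E+F = 14−36+24 = 2.


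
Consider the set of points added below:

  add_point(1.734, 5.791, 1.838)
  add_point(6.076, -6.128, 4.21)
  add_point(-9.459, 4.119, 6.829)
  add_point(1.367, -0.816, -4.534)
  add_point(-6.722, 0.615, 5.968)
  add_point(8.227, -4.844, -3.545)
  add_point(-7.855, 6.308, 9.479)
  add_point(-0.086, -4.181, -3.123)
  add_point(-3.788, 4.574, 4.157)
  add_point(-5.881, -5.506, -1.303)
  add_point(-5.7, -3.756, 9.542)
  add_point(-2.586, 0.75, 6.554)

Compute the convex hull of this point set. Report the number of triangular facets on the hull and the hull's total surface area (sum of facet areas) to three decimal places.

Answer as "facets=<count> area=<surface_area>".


Extreme-point indices: [0, 1, 2, 3, 5, 6, 7, 9, 10] — 9 of 12 on the boundary.

Facet areas (half cross-product norm):
  f1: (p6, p10, p2) → 17.2137
  f2: (p9, p10, p2) → 49.5317
  f3: (p0, p6, p2) → 23.0798
  f4: (p3, p0, p5) → 35.7298
  f5: (p3, p9, p2) → 60.2668
  f6: (p3, p0, p2) → 56.1994
  f7: (p1, p6, p10) → 63.0580
  f8: (p1, p0, p6) → 77.7832
  f9: (p1, p0, p5) → 51.1556
  f10: (p1, p9, p5) → 52.9662
  f11: (p1, p9, p10) → 65.7054
  f12: (p7, p9, p5) → 9.8073
  f13: (p7, p3, p5) → 15.5439
  f14: (p7, p3, p9) → 9.4550
Σ area = 587.496

Euler: V−E+F = 9−21+14 = 2.

facets=14 area=587.496


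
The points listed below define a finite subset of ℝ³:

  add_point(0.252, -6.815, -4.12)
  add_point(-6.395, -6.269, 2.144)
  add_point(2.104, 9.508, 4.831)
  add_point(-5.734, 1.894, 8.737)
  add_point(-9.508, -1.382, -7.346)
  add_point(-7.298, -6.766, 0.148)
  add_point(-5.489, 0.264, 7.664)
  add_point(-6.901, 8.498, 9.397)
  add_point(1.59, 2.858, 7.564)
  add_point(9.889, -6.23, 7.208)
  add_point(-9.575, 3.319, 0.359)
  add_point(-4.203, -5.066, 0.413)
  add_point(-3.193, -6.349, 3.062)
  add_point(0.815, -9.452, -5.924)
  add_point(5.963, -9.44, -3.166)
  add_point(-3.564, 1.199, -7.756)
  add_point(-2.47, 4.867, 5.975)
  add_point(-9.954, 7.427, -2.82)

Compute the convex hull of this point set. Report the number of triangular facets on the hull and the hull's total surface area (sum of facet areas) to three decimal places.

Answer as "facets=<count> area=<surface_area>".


facets=24 area=1027.624

14 of the 18 inputs are extreme points: [1, 2, 3, 4, 5, 6, 7, 9, 10, 12, 13, 14, 15, 17].

Triangle areas on the boundary:
  f1: (p7, p2, p17) → 62.6588
  f2: (p7, p2, p9) → 87.2399
  f3: (p15, p2, p17) → 72.3933
  f4: (p10, p7, p17) → 27.6836
  f5: (p3, p7, p9) → 47.1000
  f6: (p3, p10, p7) → 31.1432
  f7: (p3, p10, p5) → 47.0239
  f8: (p14, p2, p9) → 102.2717
  f9: (p14, p15, p2) → 120.2794
  f10: (p1, p3, p5) → 7.7541
  f11: (p1, p14, p5) → 15.5137
  f12: (p13, p14, p5) → 27.9479
  f13: (p13, p14, p15) → 31.1587
  f14: (p6, p3, p9) → 14.6494
  f15: (p6, p1, p9) → 70.1182
  f16: (p6, p1, p3) → 2.1694
  f17: (p12, p14, p9) → 63.5119
  f18: (p12, p1, p9) → 0.9793
  f19: (p12, p1, p14) → 14.9891
  f20: (p4, p13, p5) → 49.3025
  f21: (p4, p13, p15) → 37.8416
  f22: (p4, p15, p17) → 30.8680
  f23: (p4, p10, p17) → 23.3631
  f24: (p4, p10, p5) → 39.6635
Σ area = 1027.624

Euler characteristic 14−36+24 = 2 ✓


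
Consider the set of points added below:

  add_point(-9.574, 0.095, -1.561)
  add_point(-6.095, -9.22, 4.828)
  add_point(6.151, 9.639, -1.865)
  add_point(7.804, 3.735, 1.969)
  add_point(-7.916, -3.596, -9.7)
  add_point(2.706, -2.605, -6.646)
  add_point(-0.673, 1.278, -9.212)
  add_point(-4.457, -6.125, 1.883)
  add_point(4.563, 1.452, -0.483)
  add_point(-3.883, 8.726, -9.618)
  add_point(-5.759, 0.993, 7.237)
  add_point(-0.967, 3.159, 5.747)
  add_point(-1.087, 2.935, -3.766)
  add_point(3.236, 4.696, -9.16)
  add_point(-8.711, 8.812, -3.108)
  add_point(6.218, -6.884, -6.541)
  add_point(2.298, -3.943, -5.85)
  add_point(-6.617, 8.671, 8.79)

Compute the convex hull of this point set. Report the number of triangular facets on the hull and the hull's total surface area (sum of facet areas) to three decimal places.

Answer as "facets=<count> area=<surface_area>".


facets=20 area=1110.249

12 of the 18 inputs are extreme points: [0, 1, 2, 3, 4, 9, 10, 11, 13, 14, 15, 17].

Facet areas (half cross-product norm):
  f1: (p17, p1, p0) → 81.3181
  f2: (p15, p1, p3) → 112.9100
  f3: (p14, p17, p0) → 52.9898
  f4: (p10, p17, p1) → 5.9645
  f5: (p2, p17, p3) → 58.8671
  f6: (p2, p14, p17) → 87.2774
  f7: (p2, p15, p3) → 47.5956
  f8: (p4, p14, p0) → 39.3935
  f9: (p4, p1, p0) → 53.3862
  f10: (p4, p15, p1) → 107.3980
  f11: (p11, p1, p3) → 59.4680
  f12: (p11, p10, p1) → 26.8661
  f13: (p11, p17, p3) → 28.2881
  f14: (p11, p10, p17) → 20.9230
  f15: (p9, p2, p14) → 51.5116
  f16: (p9, p4, p14) → 51.7791
  f17: (p13, p2, p15) → 54.8685
  f18: (p13, p9, p2) → 37.9662
  f19: (p13, p4, p15) → 79.4023
  f20: (p13, p9, p4) → 52.0762
Σ area = 1110.249

Euler characteristic 12−30+20 = 2 ✓


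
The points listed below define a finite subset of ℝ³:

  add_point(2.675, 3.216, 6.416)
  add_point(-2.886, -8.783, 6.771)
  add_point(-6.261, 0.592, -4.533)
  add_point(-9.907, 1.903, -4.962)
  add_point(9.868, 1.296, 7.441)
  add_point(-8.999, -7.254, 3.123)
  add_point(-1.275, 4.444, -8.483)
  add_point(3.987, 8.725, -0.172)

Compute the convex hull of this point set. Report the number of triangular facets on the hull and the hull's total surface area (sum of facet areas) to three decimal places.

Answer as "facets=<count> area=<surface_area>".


Extreme-point indices: [0, 1, 2, 3, 4, 5, 6, 7] — 8 of 8 on the boundary.

Facet areas (half cross-product norm):
  f1: (p6, p1, p4) → 148.2867
  f2: (p0, p1, p4) → 49.0137
  f3: (p2, p6, p3) → 13.3192
  f4: (p5, p0, p3) → 93.6524
  f5: (p5, p0, p1) → 47.6260
  f6: (p5, p2, p3) → 21.9501
  f7: (p5, p6, p1) → 65.9343
  f8: (p5, p2, p6) → 19.7935
  f9: (p7, p6, p4) → 57.2428
  f10: (p7, p0, p4) → 32.4041
  f11: (p7, p6, p3) → 50.0358
  f12: (p7, p0, p3) → 69.3275
Σ area = 668.586

Euler characteristic 8−18+12 = 2 ✓

facets=12 area=668.586


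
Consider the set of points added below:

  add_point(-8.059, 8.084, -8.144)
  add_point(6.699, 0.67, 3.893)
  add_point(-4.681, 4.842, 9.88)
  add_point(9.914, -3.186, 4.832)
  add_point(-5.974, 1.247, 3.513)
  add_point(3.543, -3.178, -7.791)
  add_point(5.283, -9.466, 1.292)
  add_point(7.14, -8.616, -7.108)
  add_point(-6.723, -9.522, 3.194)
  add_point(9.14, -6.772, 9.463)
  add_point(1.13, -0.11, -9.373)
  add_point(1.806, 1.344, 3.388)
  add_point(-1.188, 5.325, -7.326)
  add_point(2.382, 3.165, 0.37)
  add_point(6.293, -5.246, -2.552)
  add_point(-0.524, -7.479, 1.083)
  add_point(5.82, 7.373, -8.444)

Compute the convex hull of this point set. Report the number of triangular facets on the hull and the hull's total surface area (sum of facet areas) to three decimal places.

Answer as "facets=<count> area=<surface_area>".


Hull vertices (10/17): indices [0, 1, 2, 3, 6, 7, 8, 9, 10, 16].

Area of each hull facet:
  f1: (p2, p8, p0) → 143.1467
  f2: (p9, p2, p8) → 125.7214
  f3: (p9, p7, p3) → 35.8465
  f4: (p9, p1, p3) → 12.8884
  f5: (p9, p1, p2) → 63.7009
  f6: (p16, p7, p3) → 102.5529
  f7: (p16, p1, p3) → 29.7575
  f8: (p16, p1, p2) → 93.3803
  f9: (p16, p2, p0) → 127.5637
  f10: (p6, p7, p8) → 48.9240
  f11: (p6, p9, p8) → 55.1823
  f12: (p6, p9, p7) → 28.0213
  f13: (p10, p16, p0) → 54.0762
  f14: (p10, p16, p7) → 44.2866
  f15: (p10, p8, p0) → 108.4782
  f16: (p10, p7, p8) → 88.3878
Σ area = 1161.914

Euler: V−E+F = 10−24+16 = 2.

facets=16 area=1161.914


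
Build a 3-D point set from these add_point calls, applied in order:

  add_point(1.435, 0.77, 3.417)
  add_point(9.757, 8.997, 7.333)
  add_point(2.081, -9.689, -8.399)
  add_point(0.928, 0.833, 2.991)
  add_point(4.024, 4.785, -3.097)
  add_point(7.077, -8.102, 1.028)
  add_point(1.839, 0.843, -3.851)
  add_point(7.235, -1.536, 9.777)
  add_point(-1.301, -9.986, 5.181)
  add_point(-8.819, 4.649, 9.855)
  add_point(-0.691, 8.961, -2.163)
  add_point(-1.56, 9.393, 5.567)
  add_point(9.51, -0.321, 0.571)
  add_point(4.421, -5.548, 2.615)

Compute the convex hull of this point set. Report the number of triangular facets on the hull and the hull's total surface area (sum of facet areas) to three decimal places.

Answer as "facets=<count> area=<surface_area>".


facets=16 area=998.882

Hull vertices (10/14): indices [1, 2, 4, 5, 7, 8, 9, 10, 11, 12].

Area of each hull facet:
  f1: (p8, p2, p9) → 111.9976
  f2: (p10, p2, p9) → 150.0507
  f3: (p7, p1, p9) → 94.7239
  f4: (p7, p8, p9) → 102.2592
  f5: (p11, p1, p9) → 41.8549
  f6: (p11, p10, p9) → 32.7147
  f7: (p11, p10, p1) → 44.6065
  f8: (p4, p10, p1) → 40.1936
  f9: (p4, p10, p2) → 40.6940
  f10: (p12, p7, p1) → 48.9490
  f11: (p12, p4, p1) → 46.8342
  f12: (p12, p4, p2) → 61.0068
  f13: (p5, p8, p2) → 51.3656
  f14: (p5, p7, p8) → 50.9339
  f15: (p5, p12, p2) → 42.8639
  f16: (p5, p12, p7) → 37.8335
Σ area = 998.882

Euler: V−E+F = 10−24+16 = 2.


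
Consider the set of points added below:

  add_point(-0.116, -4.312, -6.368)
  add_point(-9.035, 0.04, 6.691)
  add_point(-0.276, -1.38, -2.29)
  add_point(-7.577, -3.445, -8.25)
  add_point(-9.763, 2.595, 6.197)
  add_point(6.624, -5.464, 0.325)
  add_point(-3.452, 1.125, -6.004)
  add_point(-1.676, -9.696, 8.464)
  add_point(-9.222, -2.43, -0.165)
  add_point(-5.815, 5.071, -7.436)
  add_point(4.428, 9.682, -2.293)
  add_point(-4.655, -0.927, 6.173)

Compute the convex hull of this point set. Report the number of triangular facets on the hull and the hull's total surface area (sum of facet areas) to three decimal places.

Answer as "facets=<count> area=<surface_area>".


facets=16 area=794.404

Extreme-point indices: [0, 1, 3, 4, 5, 7, 8, 9, 10, 11] — 10 of 12 on the boundary.

Area of each hull facet:
  f1: (p9, p10, p4) → 88.5284
  f2: (p9, p3, p4) → 62.3473
  f3: (p7, p10, p5) → 89.9754
  f4: (p0, p10, p5) → 69.9887
  f5: (p0, p7, p5) → 59.1600
  f6: (p0, p7, p3) → 60.4895
  f7: (p0, p9, p10) → 67.3509
  f8: (p0, p9, p3) → 33.6196
  f9: (p11, p10, p4) → 50.4548
  f10: (p11, p7, p4) → 18.5988
  f11: (p11, p7, p10) → 65.1714
  f12: (p8, p3, p4) → 17.7780
  f13: (p8, p7, p3) → 50.5739
  f14: (p1, p7, p4) → 5.9750
  f15: (p1, p8, p4) → 9.7502
  f16: (p1, p8, p7) → 44.6415
Σ area = 794.404

Euler: V−E+F = 10−24+16 = 2.


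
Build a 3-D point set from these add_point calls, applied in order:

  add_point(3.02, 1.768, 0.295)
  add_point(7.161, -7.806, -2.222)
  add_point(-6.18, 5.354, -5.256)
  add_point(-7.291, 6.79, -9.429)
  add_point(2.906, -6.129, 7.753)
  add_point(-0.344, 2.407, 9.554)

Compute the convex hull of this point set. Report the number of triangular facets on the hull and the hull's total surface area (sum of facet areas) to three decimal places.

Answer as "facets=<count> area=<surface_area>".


6 of the 6 inputs are extreme points: [0, 1, 2, 3, 4, 5].

Facet areas (half cross-product norm):
  f1: (p0, p1, p3) → 73.5482
  f2: (p0, p5, p3) → 69.4895
  f3: (p0, p5, p1) → 48.3265
  f4: (p4, p1, p3) → 119.2278
  f5: (p4, p5, p1) → 45.5811
  f6: (p2, p5, p3) → 6.4986
  f7: (p2, p4, p3) → 18.7445
  f8: (p2, p4, p5) → 74.8495
Σ area = 456.266

Euler: V−E+F = 6−12+8 = 2.

facets=8 area=456.266


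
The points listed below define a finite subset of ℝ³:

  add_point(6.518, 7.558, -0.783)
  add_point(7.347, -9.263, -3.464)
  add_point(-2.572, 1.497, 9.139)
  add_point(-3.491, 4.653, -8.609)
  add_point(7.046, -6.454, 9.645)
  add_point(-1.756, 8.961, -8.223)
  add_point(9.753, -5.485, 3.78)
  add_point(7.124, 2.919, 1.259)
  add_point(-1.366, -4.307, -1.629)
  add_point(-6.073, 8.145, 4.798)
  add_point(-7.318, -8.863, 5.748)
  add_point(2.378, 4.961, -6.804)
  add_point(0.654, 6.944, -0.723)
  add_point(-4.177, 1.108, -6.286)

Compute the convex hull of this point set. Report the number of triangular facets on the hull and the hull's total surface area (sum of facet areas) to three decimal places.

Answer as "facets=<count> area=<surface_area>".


facets=18 area=1007.358

Extreme-point indices: [0, 1, 2, 3, 4, 5, 6, 9, 10, 11, 13] — 11 of 14 on the boundary.

Triangle areas on the boundary:
  f1: (p13, p1, p10) → 114.9611
  f2: (p4, p1, p10) → 97.4832
  f3: (p4, p1, p6) → 22.6426
  f4: (p3, p13, p1) → 28.8243
  f5: (p3, p11, p5) → 12.9606
  f6: (p3, p11, p1) → 44.8693
  f7: (p3, p9, p5) → 31.8814
  f8: (p3, p9, p10) → 118.3764
  f9: (p3, p13, p10) → 9.9941
  f10: (p0, p9, p5) → 70.4841
  f11: (p0, p11, p5) → 21.6669
  f12: (p0, p4, p6) → 43.7435
  f13: (p0, p1, p6) → 60.2875
  f14: (p0, p11, p1) → 59.8093
  f15: (p2, p9, p10) → 48.0480
  f16: (p2, p4, p10) → 72.1502
  f17: (p2, p0, p9) → 58.6174
  f18: (p2, p0, p4) → 90.5584
Σ area = 1007.358

Euler: V−E+F = 11−27+18 = 2.


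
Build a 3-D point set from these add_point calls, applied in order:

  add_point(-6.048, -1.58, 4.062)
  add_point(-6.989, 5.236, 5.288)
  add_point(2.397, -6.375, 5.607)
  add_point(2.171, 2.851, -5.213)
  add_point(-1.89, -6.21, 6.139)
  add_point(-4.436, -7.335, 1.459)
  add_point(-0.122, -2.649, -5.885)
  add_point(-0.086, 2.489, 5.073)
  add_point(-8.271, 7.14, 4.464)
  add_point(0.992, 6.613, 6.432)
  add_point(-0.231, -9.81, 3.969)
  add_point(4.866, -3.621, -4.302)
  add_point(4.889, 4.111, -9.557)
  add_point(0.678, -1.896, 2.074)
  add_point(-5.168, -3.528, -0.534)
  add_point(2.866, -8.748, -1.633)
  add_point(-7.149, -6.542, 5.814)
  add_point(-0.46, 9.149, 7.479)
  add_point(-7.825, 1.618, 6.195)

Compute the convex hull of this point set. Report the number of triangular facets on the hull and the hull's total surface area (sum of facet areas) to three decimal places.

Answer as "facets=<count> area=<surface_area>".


14 of the 19 inputs are extreme points: [2, 4, 5, 6, 8, 9, 10, 11, 12, 14, 15, 16, 17, 18].

Triangle areas on the boundary:
  f1: (p17, p12, p8) → 79.2645
  f2: (p2, p4, p10) → 8.7054
  f3: (p2, p4, p17) → 33.4368
  f4: (p16, p4, p10) → 11.4305
  f5: (p16, p14, p8) → 44.3808
  f6: (p16, p4, p17) → 40.3479
  f7: (p15, p2, p10) → 14.9473
  f8: (p15, p2, p11) → 22.9907
  f9: (p15, p11, p12) → 9.8035
  f10: (p9, p2, p17) → 9.5711
  f11: (p9, p2, p11) → 68.1650
  f12: (p9, p17, p12) → 21.4698
  f13: (p9, p11, p12) → 70.7517
  f14: (p18, p16, p8) → 8.1422
  f15: (p18, p17, p8) → 24.9591
  f16: (p18, p16, p17) → 32.8673
  f17: (p5, p16, p10) → 14.1916
  f18: (p5, p15, p10) → 17.7069
  f19: (p5, p16, p14) → 11.1655
  f20: (p6, p15, p12) → 30.2444
  f21: (p6, p12, p8) → 75.0701
  f22: (p6, p14, p8) → 41.9898
  f23: (p6, p5, p14) → 15.2979
  f24: (p6, p5, p15) → 31.0906
Σ area = 737.990

Euler characteristic 14−36+24 = 2 ✓

facets=24 area=737.990


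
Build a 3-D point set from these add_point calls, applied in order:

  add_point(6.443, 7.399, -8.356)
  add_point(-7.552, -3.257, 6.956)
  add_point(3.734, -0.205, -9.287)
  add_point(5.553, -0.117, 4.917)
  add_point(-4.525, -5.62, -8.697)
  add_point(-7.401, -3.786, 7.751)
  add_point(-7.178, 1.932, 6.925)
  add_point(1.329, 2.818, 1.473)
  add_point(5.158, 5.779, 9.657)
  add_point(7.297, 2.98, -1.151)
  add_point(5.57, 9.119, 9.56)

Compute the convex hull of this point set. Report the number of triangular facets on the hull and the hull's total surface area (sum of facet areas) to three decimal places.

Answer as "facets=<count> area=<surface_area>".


facets=16 area=792.337

Extreme-point indices: [0, 1, 2, 3, 4, 5, 6, 8, 9, 10] — 10 of 11 on the boundary.

Area of each hull facet:
  f1: (p3, p10, p9) → 36.3472
  f2: (p6, p4, p1) → 41.5860
  f3: (p2, p3, p9) → 28.6998
  f4: (p2, p3, p4) → 70.7493
  f5: (p8, p3, p10) → 8.4675
  f6: (p5, p4, p1) → 5.6460
  f7: (p5, p3, p4) → 108.9314
  f8: (p5, p8, p3) → 52.0906
  f9: (p5, p6, p1) → 2.1176
  f10: (p5, p6, p10) → 37.5734
  f11: (p5, p8, p10) → 19.3758
  f12: (p0, p6, p4) → 144.7138
  f13: (p0, p2, p4) → 24.9687
  f14: (p0, p6, p10) → 131.7649
  f15: (p0, p10, p9) → 47.0524
  f16: (p0, p2, p9) → 32.2522
Σ area = 792.337

Check V−E+F: 10 − 24 + 16 = 2.


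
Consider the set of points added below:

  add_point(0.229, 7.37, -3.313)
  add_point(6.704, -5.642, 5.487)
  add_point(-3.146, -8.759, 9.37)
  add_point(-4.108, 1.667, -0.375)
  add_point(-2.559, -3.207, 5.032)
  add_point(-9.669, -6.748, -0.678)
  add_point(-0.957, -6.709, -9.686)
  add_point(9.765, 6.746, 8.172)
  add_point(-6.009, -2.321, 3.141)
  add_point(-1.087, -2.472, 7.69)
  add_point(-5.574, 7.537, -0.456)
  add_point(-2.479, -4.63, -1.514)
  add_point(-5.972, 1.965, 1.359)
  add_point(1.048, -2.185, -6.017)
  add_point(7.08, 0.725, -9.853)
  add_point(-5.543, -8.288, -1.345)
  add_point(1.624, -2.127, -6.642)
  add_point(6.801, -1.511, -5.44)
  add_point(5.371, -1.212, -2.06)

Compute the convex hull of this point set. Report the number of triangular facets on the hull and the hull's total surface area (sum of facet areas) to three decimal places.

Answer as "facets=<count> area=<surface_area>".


facets=22 area=1015.114

Extreme-point indices: [0, 1, 2, 5, 6, 7, 8, 9, 10, 12, 14, 15, 17] — 13 of 19 on the boundary.

Per-facet area ½‖(b−a)×(c−a)‖:
  f1: (p1, p14, p7) → 106.5626
  f2: (p2, p1, p7) → 65.7845
  f3: (p0, p10, p7) → 46.9933
  f4: (p0, p14, p7) → 86.3867
  f5: (p6, p10, p5) → 91.5369
  f6: (p6, p2, p1) → 93.4583
  f7: (p6, p0, p10) → 49.6755
  f8: (p6, p0, p14) → 63.2509
  f9: (p8, p2, p5) → 32.3065
  f10: (p8, p2, p10) → 25.4686
  f11: (p9, p10, p7) → 95.2849
  f12: (p9, p2, p7) → 28.0074
  f13: (p9, p2, p10) → 32.2394
  f14: (p17, p1, p14) → 3.3991
  f15: (p17, p6, p14) → 25.2944
  f16: (p17, p6, p1) → 58.6888
  f17: (p15, p2, p5) → 24.4145
  f18: (p15, p6, p5) → 18.4439
  f19: (p15, p6, p2) → 35.2965
  f20: (p12, p10, p5) → 16.4921
  f21: (p12, p8, p5) → 14.7798
  f22: (p12, p8, p10) → 1.3495
Σ area = 1015.114

Euler: V−E+F = 13−33+22 = 2.


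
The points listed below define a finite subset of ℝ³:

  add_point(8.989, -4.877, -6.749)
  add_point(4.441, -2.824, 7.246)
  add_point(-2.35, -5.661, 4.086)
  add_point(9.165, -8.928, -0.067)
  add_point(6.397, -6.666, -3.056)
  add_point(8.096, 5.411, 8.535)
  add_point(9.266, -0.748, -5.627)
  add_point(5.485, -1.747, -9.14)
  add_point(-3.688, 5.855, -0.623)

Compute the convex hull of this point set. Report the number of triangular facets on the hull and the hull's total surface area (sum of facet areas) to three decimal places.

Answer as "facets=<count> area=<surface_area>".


facets=14 area=618.000

Hull vertices (9/9): indices [0, 1, 2, 3, 4, 5, 6, 7, 8].

Facet areas (half cross-product norm):
  f1: (p5, p6, p8) → 100.8271
  f2: (p5, p3, p6) → 75.2602
  f3: (p7, p6, p8) → 38.4675
  f4: (p1, p5, p3) → 43.4884
  f5: (p2, p7, p8) → 86.6278
  f6: (p2, p1, p3) → 42.3764
  f7: (p2, p5, p8) → 87.7642
  f8: (p2, p1, p5) → 25.4129
  f9: (p0, p3, p6) → 16.1154
  f10: (p0, p7, p6) → 10.3076
  f11: (p4, p2, p3) → 26.2882
  f12: (p4, p2, p7) → 41.9588
  f13: (p4, p0, p3) → 10.5938
  f14: (p4, p0, p7) → 12.5111
Σ area = 618.000

Euler characteristic 9−21+14 = 2 ✓


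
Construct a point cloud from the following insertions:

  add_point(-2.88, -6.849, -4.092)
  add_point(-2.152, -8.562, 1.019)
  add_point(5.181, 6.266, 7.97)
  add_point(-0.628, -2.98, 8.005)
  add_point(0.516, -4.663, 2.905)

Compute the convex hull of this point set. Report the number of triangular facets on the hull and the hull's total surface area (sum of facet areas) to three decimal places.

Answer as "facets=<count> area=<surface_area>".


facets=6 area=178.492

Hull vertices (5/5): indices [0, 1, 2, 3, 4].

Triangle areas on the boundary:
  f1: (p3, p2, p0) → 66.1294
  f2: (p3, p1, p0) → 20.5659
  f3: (p4, p2, p0) → 36.1934
  f4: (p4, p1, p0) → 13.6161
  f5: (p4, p3, p2) → 29.6594
  f6: (p4, p3, p1) → 12.3276
Σ area = 178.492

Euler characteristic 5−9+6 = 2 ✓


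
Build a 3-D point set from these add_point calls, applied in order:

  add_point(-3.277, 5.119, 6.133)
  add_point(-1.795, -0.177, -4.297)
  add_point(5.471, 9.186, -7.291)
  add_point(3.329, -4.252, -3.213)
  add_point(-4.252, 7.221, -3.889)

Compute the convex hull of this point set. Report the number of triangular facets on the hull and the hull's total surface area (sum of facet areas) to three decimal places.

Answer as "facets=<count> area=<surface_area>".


Hull vertices (5/5): indices [0, 1, 2, 3, 4].

Per-facet area ½‖(b−a)×(c−a)‖:
  f1: (p0, p2, p4) → 51.9850
  f2: (p0, p3, p2) → 98.3965
  f3: (p1, p2, p4) → 40.5759
  f4: (p1, p3, p2) → 40.5052
  f5: (p1, p0, p4) → 39.5454
  f6: (p1, p0, p3) → 38.0887
Σ area = 309.097

Check V−E+F: 5 − 9 + 6 = 2.

facets=6 area=309.097


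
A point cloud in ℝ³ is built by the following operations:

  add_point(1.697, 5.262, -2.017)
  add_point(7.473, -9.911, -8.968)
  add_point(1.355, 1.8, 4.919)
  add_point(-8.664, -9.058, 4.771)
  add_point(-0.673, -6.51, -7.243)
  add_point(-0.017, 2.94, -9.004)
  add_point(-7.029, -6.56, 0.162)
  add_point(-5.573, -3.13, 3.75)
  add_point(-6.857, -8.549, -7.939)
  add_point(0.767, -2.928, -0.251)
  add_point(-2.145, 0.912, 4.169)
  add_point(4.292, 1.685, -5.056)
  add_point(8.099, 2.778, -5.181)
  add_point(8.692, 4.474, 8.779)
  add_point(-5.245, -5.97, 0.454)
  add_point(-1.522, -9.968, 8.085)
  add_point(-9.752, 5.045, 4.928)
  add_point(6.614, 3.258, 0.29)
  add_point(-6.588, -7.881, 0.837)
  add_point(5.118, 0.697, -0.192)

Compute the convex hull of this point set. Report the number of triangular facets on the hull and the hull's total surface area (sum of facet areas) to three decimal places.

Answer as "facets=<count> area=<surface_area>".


9 of the 20 inputs are extreme points: [0, 1, 3, 5, 8, 12, 13, 15, 16].

Area of each hull facet:
  f1: (p15, p13, p16) → 139.5838
  f2: (p8, p5, p16) → 111.2357
  f3: (p0, p13, p16) → 86.2672
  f4: (p0, p5, p16) → 48.5890
  f5: (p3, p15, p16) → 55.1518
  f6: (p3, p8, p16) → 90.8575
  f7: (p3, p8, p15) → 48.7047
  f8: (p1, p8, p5) → 87.3264
  f9: (p1, p15, p13) → 165.7933
  f10: (p1, p8, p15) → 118.3125
  f11: (p12, p1, p13) → 85.4807
  f12: (p12, p1, p5) → 58.8281
  f13: (p12, p0, p13) → 48.3151
  f14: (p12, p0, p5) → 27.3005
Σ area = 1171.746

Euler characteristic 9−21+14 = 2 ✓

facets=14 area=1171.746


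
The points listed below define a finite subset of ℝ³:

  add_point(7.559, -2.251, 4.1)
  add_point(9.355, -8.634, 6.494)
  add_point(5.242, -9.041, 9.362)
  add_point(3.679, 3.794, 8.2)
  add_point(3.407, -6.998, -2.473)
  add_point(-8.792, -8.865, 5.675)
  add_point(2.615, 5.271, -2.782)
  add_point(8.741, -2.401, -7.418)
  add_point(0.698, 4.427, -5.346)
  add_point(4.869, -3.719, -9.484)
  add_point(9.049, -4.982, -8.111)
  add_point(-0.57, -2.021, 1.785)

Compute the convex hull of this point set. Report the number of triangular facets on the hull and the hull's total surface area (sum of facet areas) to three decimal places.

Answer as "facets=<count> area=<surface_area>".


Extreme-point indices: [0, 1, 2, 3, 4, 5, 6, 7, 8, 9, 10] — 11 of 12 on the boundary.

Per-facet area ½‖(b−a)×(c−a)‖:
  f1: (p4, p1, p5) → 80.4581
  f2: (p4, p9, p5) → 41.8150
  f3: (p8, p9, p5) → 98.2695
  f4: (p8, p3, p5) → 120.5088
  f5: (p8, p3, p6) → 11.4034
  f6: (p7, p3, p6) → 58.1255
  f7: (p7, p8, p6) → 17.6658
  f8: (p7, p8, p9) → 22.9586
  f9: (p2, p1, p5) → 27.8977
  f10: (p2, p3, p5) → 93.1099
  f11: (p2, p3, p1) → 32.6367
  f12: (p10, p4, p1) → 43.6063
  f13: (p10, p4, p9) → 17.6165
  f14: (p10, p7, p1) → 20.2513
  f15: (p10, p7, p9) → 5.8885
  f16: (p0, p3, p1) → 23.0355
  f17: (p0, p7, p1) → 38.9357
  f18: (p0, p7, p3) → 39.9786
Σ area = 794.161

Check V−E+F: 11 − 27 + 18 = 2.

facets=18 area=794.161


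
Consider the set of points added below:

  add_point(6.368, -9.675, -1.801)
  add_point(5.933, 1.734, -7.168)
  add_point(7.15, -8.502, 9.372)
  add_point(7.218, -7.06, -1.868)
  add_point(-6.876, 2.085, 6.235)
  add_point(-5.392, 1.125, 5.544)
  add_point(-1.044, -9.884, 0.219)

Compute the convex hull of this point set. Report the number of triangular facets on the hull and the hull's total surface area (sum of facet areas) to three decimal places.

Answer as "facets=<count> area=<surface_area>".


facets=8 area=509.852

6 of the 7 inputs are extreme points: [0, 1, 2, 3, 4, 6].

Facet areas (half cross-product norm):
  f1: (p2, p6, p4) → 89.5206
  f2: (p1, p6, p4) → 109.4802
  f3: (p1, p2, p4) → 149.6579
  f4: (p1, p2, p3) → 46.2141
  f5: (p0, p2, p3) → 15.4155
  f6: (p0, p2, p6) → 42.4772
  f7: (p0, p1, p3) → 8.8682
  f8: (p0, p1, p6) → 48.2188
Σ area = 509.852

Euler characteristic 6−12+8 = 2 ✓


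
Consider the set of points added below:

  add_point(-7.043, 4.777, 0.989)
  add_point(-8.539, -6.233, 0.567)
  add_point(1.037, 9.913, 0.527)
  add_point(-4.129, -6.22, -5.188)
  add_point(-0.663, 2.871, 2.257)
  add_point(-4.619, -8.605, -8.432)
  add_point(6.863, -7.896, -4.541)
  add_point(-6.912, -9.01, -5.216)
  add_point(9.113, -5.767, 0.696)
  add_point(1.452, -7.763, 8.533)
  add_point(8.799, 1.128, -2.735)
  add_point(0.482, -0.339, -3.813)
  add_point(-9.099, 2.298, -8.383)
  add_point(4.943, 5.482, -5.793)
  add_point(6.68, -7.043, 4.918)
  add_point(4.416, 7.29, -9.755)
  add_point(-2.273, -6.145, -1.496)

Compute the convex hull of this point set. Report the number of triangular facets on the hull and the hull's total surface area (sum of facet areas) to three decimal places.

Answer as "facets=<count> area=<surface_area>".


facets=20 area=1031.074

Hull vertices (12/17): indices [0, 1, 2, 5, 6, 7, 8, 9, 10, 12, 14, 15].

Triangle areas on the boundary:
  f1: (p15, p2, p12) → 77.1319
  f2: (p5, p15, p12) → 85.2430
  f3: (p0, p2, p12) → 45.8185
  f4: (p0, p9, p2) → 81.0969
  f5: (p14, p9, p2) → 58.8521
  f6: (p10, p15, p2) → 53.6308
  f7: (p10, p14, p8) → 15.8138
  f8: (p10, p14, p2) → 67.6389
  f9: (p6, p5, p15) → 96.8093
  f10: (p6, p10, p8) → 23.3641
  f11: (p6, p10, p15) → 45.3581
  f12: (p6, p14, p8) → 13.6527
  f13: (p6, p14, p9) → 24.9972
  f14: (p1, p0, p9) → 71.5441
  f15: (p1, p0, p12) → 52.3540
  f16: (p7, p1, p9) → 40.6230
  f17: (p7, p6, p9) → 92.2418
  f18: (p7, p6, p5) → 23.0547
  f19: (p7, p5, p12) → 23.2071
  f20: (p7, p1, p12) → 38.6418
Σ area = 1031.074

Check V−E+F: 12 − 30 + 20 = 2.


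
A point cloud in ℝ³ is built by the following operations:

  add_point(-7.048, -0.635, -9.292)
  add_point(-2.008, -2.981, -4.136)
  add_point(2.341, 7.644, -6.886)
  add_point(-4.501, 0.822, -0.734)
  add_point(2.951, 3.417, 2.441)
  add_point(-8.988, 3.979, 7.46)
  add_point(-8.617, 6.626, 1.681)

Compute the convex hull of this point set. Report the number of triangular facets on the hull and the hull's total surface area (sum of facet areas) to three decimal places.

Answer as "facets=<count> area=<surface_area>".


facets=8 area=428.639

6 of the 7 inputs are extreme points: [0, 1, 2, 4, 5, 6].

Triangle areas on the boundary:
  f1: (p1, p4, p5) → 66.6517
  f2: (p2, p1, p4) → 50.1358
  f3: (p0, p1, p5) → 57.5493
  f4: (p0, p2, p1) → 43.9226
  f5: (p6, p4, p5) → 38.0532
  f6: (p6, p2, p4) → 60.1222
  f7: (p6, p0, p5) → 35.7555
  f8: (p6, p0, p2) → 76.4490
Σ area = 428.639

Euler characteristic 6−12+8 = 2 ✓


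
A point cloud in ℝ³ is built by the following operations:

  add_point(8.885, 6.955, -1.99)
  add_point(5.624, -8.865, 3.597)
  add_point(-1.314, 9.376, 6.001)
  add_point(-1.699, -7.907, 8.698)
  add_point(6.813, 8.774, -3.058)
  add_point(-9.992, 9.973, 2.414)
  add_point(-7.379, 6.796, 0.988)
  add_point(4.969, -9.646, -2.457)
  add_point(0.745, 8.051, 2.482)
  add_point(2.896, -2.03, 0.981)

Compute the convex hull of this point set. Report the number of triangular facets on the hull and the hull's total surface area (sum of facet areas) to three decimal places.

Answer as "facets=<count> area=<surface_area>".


Points on the hull: [0, 1, 2, 3, 4, 5, 6, 7] (8 of 10).

Facet areas (half cross-product norm):
  f1: (p2, p3, p5) → 81.8903
  f2: (p4, p7, p0) → 22.8006
  f3: (p4, p2, p5) → 54.0158
  f4: (p4, p2, p0) → 17.5346
  f5: (p1, p7, p0) → 51.5662
  f6: (p1, p3, p7) → 24.0647
  f7: (p1, p2, p0) → 110.8870
  f8: (p1, p2, p3) → 78.5218
  f9: (p6, p4, p5) → 26.7621
  f10: (p6, p4, p7) → 134.0006
  f11: (p6, p3, p5) → 28.6340
  f12: (p6, p3, p7) → 114.4799
Σ area = 745.158

Euler: V−E+F = 8−18+12 = 2.

facets=12 area=745.158


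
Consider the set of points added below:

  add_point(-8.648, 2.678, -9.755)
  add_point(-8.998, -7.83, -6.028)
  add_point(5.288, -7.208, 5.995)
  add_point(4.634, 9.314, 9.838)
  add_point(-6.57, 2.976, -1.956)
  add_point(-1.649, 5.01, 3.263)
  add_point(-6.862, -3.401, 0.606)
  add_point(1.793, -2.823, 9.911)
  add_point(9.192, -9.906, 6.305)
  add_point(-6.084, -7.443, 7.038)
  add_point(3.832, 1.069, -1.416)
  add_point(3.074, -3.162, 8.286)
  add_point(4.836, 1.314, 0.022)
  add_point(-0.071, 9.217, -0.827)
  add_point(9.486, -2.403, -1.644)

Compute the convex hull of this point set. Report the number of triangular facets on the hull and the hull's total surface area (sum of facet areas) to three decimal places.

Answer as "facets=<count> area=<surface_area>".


Points on the hull: [0, 1, 3, 4, 7, 8, 9, 13, 14] (9 of 15).

Area of each hull facet:
  f1: (p8, p14, p1) → 107.8694
  f2: (p8, p3, p14) → 93.5022
  f3: (p0, p14, p1) → 107.6399
  f4: (p9, p8, p1) → 102.3287
  f5: (p9, p0, p1) → 71.4428
  f6: (p13, p3, p14) → 86.0476
  f7: (p13, p0, p14) → 105.4789
  f8: (p7, p8, p3) → 59.4528
  f9: (p7, p9, p3) → 45.0512
  f10: (p7, p9, p8) → 51.4189
  f11: (p4, p9, p3) → 118.0534
  f12: (p4, p9, p0) → 43.9961
  f13: (p4, p13, p3) → 48.3149
  f14: (p4, p13, p0) → 34.6226
Σ area = 1075.219

Euler characteristic 9−21+14 = 2 ✓

facets=14 area=1075.219


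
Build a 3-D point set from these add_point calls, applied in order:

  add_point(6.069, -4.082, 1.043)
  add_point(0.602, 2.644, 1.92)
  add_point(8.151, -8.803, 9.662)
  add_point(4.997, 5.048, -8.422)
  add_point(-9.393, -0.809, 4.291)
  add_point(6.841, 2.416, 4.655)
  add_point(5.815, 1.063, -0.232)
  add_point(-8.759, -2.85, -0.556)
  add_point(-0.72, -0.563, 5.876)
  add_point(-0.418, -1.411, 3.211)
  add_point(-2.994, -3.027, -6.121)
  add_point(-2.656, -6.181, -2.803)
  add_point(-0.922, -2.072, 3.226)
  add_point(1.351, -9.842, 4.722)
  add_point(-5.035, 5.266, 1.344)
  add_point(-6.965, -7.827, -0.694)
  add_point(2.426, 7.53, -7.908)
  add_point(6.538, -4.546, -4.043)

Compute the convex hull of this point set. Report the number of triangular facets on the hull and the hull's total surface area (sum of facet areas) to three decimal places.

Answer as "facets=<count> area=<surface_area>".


facets=22 area=835.692

Hull vertices (13/18): indices [2, 3, 4, 5, 7, 8, 10, 11, 13, 14, 15, 16, 17].

Triangle areas on the boundary:
  f1: (p13, p2, p4) → 49.5348
  f2: (p15, p13, p4) → 45.1384
  f3: (p7, p15, p4) → 12.6766
  f4: (p8, p2, p4) → 38.6403
  f5: (p8, p5, p2) → 48.5574
  f6: (p14, p5, p16) → 72.0876
  f7: (p14, p7, p4) → 21.1580
  f8: (p14, p7, p16) → 53.3492
  f9: (p14, p8, p4) → 30.9255
  f10: (p14, p8, p5) → 34.8012
  f11: (p17, p15, p13) → 57.6378
  f12: (p17, p13, p2) → 48.5931
  f13: (p17, p5, p2) → 66.6991
  f14: (p10, p7, p16) → 43.8890
  f15: (p10, p7, p15) → 20.3428
  f16: (p3, p10, p16) → 20.9071
  f17: (p3, p10, p17) → 48.9953
  f18: (p3, p5, p16) → 24.2018
  f19: (p3, p17, p5) → 57.6910
  f20: (p11, p17, p15) → 8.1350
  f21: (p11, p10, p15) → 10.3302
  f22: (p11, p10, p17) → 21.4002
Σ area = 835.692

Check V−E+F: 13 − 33 + 22 = 2.


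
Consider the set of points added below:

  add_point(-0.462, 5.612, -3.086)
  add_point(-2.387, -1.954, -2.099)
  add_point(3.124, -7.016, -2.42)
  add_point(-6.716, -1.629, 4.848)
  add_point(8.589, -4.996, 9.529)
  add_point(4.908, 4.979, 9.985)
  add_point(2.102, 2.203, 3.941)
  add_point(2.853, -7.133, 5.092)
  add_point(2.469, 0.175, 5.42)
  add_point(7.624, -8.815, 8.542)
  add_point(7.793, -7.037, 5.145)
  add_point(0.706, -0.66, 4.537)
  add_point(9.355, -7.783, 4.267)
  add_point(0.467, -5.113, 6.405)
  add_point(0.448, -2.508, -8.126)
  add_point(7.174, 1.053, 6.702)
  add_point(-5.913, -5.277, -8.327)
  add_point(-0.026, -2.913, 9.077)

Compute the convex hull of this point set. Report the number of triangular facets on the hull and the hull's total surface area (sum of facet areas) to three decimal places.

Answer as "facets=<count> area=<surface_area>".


Extreme-point indices: [0, 2, 3, 4, 5, 7, 9, 12, 14, 15, 16, 17] — 12 of 18 on the boundary.

Facet areas (half cross-product norm):
  f1: (p0, p5, p3) → 79.5793
  f2: (p16, p0, p3) → 74.2644
  f3: (p15, p0, p5) → 36.9780
  f4: (p14, p16, p0) → 32.1168
  f5: (p14, p15, p12) → 73.9227
  f6: (p14, p15, p0) → 63.4242
  f7: (p17, p5, p3) → 35.0305
  f8: (p17, p9, p3) → 26.5923
  f9: (p7, p16, p3) → 74.6012
  f10: (p7, p9, p3) → 19.1235
  f11: (p7, p9, p16) → 18.9547
  f12: (p4, p15, p5) → 16.9334
  f13: (p4, p17, p5) → 39.3281
  f14: (p4, p17, p9) → 18.0149
  f15: (p4, p9, p12) → 9.5708
  f16: (p4, p15, p12) → 20.4306
  f17: (p2, p14, p12) → 20.3335
  f18: (p2, p14, p16) → 26.7389
  f19: (p2, p9, p12) → 19.5801
  f20: (p2, p9, p16) → 36.7285
Σ area = 742.246

Euler characteristic 12−30+20 = 2 ✓

facets=20 area=742.246


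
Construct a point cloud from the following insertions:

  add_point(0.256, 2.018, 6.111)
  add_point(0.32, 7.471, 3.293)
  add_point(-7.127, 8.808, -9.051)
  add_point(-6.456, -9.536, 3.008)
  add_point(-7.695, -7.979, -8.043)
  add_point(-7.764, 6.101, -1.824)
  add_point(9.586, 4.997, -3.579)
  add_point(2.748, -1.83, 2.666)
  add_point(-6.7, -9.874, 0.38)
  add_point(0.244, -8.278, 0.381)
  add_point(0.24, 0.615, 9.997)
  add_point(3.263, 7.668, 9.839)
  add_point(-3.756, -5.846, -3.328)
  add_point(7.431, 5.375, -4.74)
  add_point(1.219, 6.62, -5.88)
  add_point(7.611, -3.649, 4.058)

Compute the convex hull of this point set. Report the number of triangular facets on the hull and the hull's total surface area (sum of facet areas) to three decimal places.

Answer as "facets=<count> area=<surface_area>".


Extreme-point indices: [2, 3, 4, 5, 6, 8, 9, 10, 11, 13, 15] — 11 of 16 on the boundary.

Facet areas (half cross-product norm):
  f1: (p11, p10, p5) → 58.1176
  f2: (p3, p10, p5) → 99.4099
  f3: (p3, p4, p5) → 83.2018
  f4: (p3, p4, p8) → 3.9438
  f5: (p2, p4, p5) → 59.4971
  f6: (p2, p11, p5) → 50.6525
  f7: (p2, p11, p6) → 133.9319
  f8: (p15, p3, p10) → 70.6194
  f9: (p15, p11, p6) → 75.2924
  f10: (p15, p11, p10) → 39.6940
  f11: (p13, p4, p6) → 19.8724
  f12: (p13, p2, p6) → 4.0951
  f13: (p13, p2, p4) → 128.1820
  f14: (p9, p3, p8) → 9.4132
  f15: (p9, p15, p3) → 25.9313
  f16: (p9, p4, p8) → 30.8995
  f17: (p9, p4, p6) → 94.9680
  f18: (p9, p15, p6) → 53.6644
Σ area = 1041.386

Euler: V−E+F = 11−27+18 = 2.

facets=18 area=1041.386


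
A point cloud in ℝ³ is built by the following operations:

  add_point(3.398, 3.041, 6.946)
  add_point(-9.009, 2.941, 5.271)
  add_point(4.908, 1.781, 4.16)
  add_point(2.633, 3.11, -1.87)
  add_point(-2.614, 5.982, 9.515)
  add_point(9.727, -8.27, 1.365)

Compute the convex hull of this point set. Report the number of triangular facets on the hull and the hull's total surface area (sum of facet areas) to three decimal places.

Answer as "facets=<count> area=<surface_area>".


Extreme-point indices: [0, 1, 2, 3, 4, 5] — 6 of 6 on the boundary.

Triangle areas on the boundary:
  f1: (p3, p5, p1) → 89.7043
  f2: (p4, p5, p1) → 84.7788
  f3: (p4, p3, p1) → 51.7702
  f4: (p0, p4, p5) → 26.9172
  f5: (p0, p4, p3) → 30.4394
  f6: (p2, p3, p5) → 37.6254
  f7: (p2, p0, p5) → 13.8467
  f8: (p2, p0, p3) → 9.5778
Σ area = 344.660

Euler: V−E+F = 6−12+8 = 2.

facets=8 area=344.660


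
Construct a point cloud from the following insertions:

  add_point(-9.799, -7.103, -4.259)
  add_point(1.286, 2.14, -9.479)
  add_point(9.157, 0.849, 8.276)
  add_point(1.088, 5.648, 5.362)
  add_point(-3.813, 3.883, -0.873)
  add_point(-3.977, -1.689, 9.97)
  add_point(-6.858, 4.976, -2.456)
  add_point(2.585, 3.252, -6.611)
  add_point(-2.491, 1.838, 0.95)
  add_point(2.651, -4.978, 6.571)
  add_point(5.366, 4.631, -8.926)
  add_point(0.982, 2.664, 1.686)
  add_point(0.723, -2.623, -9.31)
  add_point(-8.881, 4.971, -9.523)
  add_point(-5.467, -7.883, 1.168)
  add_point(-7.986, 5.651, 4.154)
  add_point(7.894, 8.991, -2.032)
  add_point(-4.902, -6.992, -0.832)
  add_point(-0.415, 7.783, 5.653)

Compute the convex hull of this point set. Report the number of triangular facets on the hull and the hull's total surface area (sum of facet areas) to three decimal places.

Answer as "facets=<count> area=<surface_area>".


Extreme-point indices: [0, 1, 2, 5, 9, 10, 12, 13, 14, 15, 16, 18] — 12 of 19 on the boundary.

Triangle areas on the boundary:
  f1: (p9, p5, p2) → 35.0731
  f2: (p15, p13, p0) → 84.9511
  f3: (p15, p5, p0) → 76.1025
  f4: (p1, p10, p13) → 18.6568
  f5: (p12, p10, p2) → 77.6441
  f6: (p12, p9, p2) → 70.7721
  f7: (p12, p1, p10) → 9.1575
  f8: (p12, p13, p0) → 69.0768
  f9: (p12, p1, p13) → 25.0252
  f10: (p18, p5, p2) → 63.0515
  f11: (p18, p15, p5) → 39.0660
  f12: (p18, p15, p13) → 53.0298
  f13: (p14, p12, p0) → 43.0583
  f14: (p14, p12, p9) → 67.3030
  f15: (p14, p5, p0) → 28.8314
  f16: (p14, p9, p5) → 39.3518
  f17: (p16, p10, p2) → 52.9095
  f18: (p16, p18, p2) → 64.0119
  f19: (p16, p10, p13) → 57.7565
  f20: (p16, p18, p13) → 97.8642
Σ area = 1072.693

Euler: V−E+F = 12−30+20 = 2.

facets=20 area=1072.693


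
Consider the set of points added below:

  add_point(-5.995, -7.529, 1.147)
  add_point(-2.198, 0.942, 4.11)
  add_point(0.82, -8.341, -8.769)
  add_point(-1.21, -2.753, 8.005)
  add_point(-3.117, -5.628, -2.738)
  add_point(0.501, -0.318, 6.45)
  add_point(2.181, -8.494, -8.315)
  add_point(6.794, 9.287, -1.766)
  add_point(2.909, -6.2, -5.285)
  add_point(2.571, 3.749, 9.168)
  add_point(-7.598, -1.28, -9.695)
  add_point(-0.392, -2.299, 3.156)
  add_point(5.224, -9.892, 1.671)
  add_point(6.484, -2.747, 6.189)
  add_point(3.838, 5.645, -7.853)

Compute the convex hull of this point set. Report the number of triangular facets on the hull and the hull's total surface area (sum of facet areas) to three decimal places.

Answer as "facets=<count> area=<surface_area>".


Points on the hull: [0, 1, 2, 3, 6, 7, 9, 10, 12, 13, 14] (11 of 15).

Area of each hull facet:
  f1: (p6, p12, p7) → 99.0117
  f2: (p1, p7, p10) → 101.7023
  f3: (p1, p9, p7) → 47.5941
  f4: (p1, p0, p10) → 61.0266
  f5: (p13, p12, p7) → 56.2703
  f6: (p13, p9, p7) → 52.4023
  f7: (p14, p7, p10) → 38.1514
  f8: (p14, p6, p7) → 46.0301
  f9: (p3, p13, p9) → 26.8796
  f10: (p3, p1, p9) → 19.2211
  f11: (p3, p1, p0) → 25.3644
  f12: (p3, p0, p12) → 50.2513
  f13: (p3, p13, p12) → 33.7750
  f14: (p2, p14, p10) → 70.2399
  f15: (p2, p14, p6) → 10.2744
  f16: (p2, p0, p10) → 60.7737
  f17: (p2, p0, p12) → 58.7397
  f18: (p2, p6, p12) → 6.1631
Σ area = 863.871

Euler: V−E+F = 11−27+18 = 2.

facets=18 area=863.871
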